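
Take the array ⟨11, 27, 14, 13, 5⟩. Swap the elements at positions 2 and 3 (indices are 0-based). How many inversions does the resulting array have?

6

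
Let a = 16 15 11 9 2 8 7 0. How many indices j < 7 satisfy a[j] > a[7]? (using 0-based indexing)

7

The element at index 7 is 0.
Elements before it: 16, 15, 11, 9, 2, 8, 7
Those larger than 0: 16, 15, 11, 9, 2, 8, 7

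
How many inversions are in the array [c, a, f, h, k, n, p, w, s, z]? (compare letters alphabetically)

2 inversions

For each element, count later entries that are smaller:
c: 1
a: 0
f: 0
h: 0
k: 0
n: 0
p: 0
w: 1
s: 0
z: 0
Sum: 1 + 0 + 0 + 0 + 0 + 0 + 0 + 1 + 0 + 0 = 2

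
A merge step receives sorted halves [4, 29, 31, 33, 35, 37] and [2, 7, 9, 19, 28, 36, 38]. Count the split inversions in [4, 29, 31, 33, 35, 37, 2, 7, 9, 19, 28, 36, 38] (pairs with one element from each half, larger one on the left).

For each element r of the right run, count left-run elements greater than r:
r = 2: 4, 29, 31, 33, 35, 37 → 6
r = 7: 29, 31, 33, 35, 37 → 5
r = 9: 29, 31, 33, 35, 37 → 5
r = 19: 29, 31, 33, 35, 37 → 5
r = 28: 29, 31, 33, 35, 37 → 5
r = 36: 37 → 1
r = 38: none → 0
Cross-inversions: 6 + 5 + 5 + 5 + 5 + 1 + 0 = 27

27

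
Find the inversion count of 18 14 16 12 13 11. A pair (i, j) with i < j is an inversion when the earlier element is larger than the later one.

For each element, count later entries that are smaller:
18 → 14, 16, 12, 13, 11 → 5
14 → 12, 13, 11 → 3
16 → 12, 13, 11 → 3
12 → 11 → 1
13 → 11 → 1
11 → none → 0
Sum: 5 + 3 + 3 + 1 + 1 + 0 = 13

13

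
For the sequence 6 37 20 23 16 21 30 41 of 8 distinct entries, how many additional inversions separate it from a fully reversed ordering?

Maximum inversions for 8 distinct elements is C(8, 2) = 8·7/2 = 28.
Current inversions — for each element, count later smaller elements:
6: 0
37: 5
20: 1
23: 2
16: 0
21: 0
30: 0
41: 0
Current total: 0 + 5 + 1 + 2 + 0 + 0 + 0 + 0 = 8
Shortfall: 28 − 8 = 20

20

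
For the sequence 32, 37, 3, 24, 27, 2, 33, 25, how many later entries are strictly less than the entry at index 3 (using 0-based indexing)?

The element at index 3 is 24.
Elements after it: 27, 2, 33, 25
Those smaller than 24: 2

1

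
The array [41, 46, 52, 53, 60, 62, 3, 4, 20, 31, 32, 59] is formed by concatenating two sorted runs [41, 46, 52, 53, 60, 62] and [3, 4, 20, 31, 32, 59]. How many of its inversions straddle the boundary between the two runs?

32 cross-inversions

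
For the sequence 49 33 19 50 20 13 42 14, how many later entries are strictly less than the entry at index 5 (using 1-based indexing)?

2

The element at index 5 is 20.
Elements after it: 13, 42, 14
Those smaller than 20: 13, 14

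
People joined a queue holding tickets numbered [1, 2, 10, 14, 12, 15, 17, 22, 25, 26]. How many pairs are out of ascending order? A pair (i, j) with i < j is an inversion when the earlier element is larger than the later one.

1

Count, for each position, how many later elements it exceeds:
1 → none → 0
2 → none → 0
10 → none → 0
14 → 12 → 1
12 → none → 0
15 → none → 0
17 → none → 0
22 → none → 0
25 → none → 0
26 → none → 0
Sum: 0 + 0 + 0 + 1 + 0 + 0 + 0 + 0 + 0 + 0 = 1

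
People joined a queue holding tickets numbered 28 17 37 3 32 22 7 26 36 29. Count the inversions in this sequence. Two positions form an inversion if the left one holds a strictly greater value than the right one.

Count, for each position, how many later elements it exceeds:
28: 5
17: 2
37: 7
3: 0
32: 4
22: 1
7: 0
26: 0
36: 1
29: 0
Sum: 5 + 2 + 7 + 0 + 4 + 1 + 0 + 0 + 1 + 0 = 20

There are 20 out-of-order pairs.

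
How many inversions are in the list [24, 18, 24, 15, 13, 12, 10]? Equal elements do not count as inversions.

For each element, count later entries that are smaller:
24: 5
18: 4
24: 4
15: 3
13: 2
12: 1
10: 0
Sum: 5 + 4 + 4 + 3 + 2 + 1 + 0 = 19

19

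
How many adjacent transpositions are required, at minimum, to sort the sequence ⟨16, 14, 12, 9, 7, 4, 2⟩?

21 adjacent swaps

Minimum adjacent swaps = number of inversions (each swap of adjacent out-of-order elements removes one inversion and no swap can remove more).
Count inversions — for each element, later elements that are smaller:
16: 14, 12, 9, 7, 4, 2 → 6
14: 12, 9, 7, 4, 2 → 5
12: 9, 7, 4, 2 → 4
9: 7, 4, 2 → 3
7: 4, 2 → 2
4: 2 → 1
2: none → 0
Total inversions: 6 + 5 + 4 + 3 + 2 + 1 + 0 = 21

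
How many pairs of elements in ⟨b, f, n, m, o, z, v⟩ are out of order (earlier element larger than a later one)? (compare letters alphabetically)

2 inversions

For each element, count later entries that are smaller:
b: 0
f: 0
n: 1
m: 0
o: 0
z: 1
v: 0
Sum: 0 + 0 + 1 + 0 + 0 + 1 + 0 = 2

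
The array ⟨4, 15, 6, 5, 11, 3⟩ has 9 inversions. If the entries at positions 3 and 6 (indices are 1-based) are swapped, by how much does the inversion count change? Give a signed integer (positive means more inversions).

-3

Positions 3 and 6 hold 6 and 3; after swapping, the array is [4, 15, 3, 5, 11, 6].
For each element, count later entries that are smaller:
4 → 3 → 1
15 → 3, 5, 11, 6 → 4
3 → none → 0
5 → none → 0
11 → 6 → 1
6 → none → 0
Sum: 1 + 4 + 0 + 0 + 1 + 0 = 6
Change: 6 − 9 = -3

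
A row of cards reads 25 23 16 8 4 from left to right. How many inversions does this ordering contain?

10 inversions

Out-of-order index pairs (1-indexed):
(1,2): 25 > 23
(1,3): 25 > 16
(1,4): 25 > 8
(1,5): 25 > 4
(2,3): 23 > 16
(2,4): 23 > 8
(2,5): 23 > 4
(3,4): 16 > 8
(3,5): 16 > 4
(4,5): 8 > 4
That's 10 pairs.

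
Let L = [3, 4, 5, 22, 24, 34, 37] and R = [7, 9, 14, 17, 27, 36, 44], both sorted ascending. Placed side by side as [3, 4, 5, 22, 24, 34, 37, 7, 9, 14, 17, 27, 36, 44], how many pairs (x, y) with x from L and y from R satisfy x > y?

Count, for every r in R, how many entries of L exceed r:
r = 7: 22, 24, 34, 37 → 4
r = 9: 22, 24, 34, 37 → 4
r = 14: 22, 24, 34, 37 → 4
r = 17: 22, 24, 34, 37 → 4
r = 27: 34, 37 → 2
r = 36: 37 → 1
r = 44: none → 0
Cross-inversions: 4 + 4 + 4 + 4 + 2 + 1 + 0 = 19

19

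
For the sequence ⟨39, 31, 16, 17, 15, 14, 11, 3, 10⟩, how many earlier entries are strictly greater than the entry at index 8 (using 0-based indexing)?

The element at index 8 is 10.
Elements before it: 39, 31, 16, 17, 15, 14, 11, 3
Those larger than 10: 39, 31, 16, 17, 15, 14, 11

7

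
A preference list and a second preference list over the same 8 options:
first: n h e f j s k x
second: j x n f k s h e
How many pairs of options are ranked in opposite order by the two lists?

Assign each item its position (1..8) in the first ordering, then rewrite the second ordering as that position sequence:
positions: n→1, h→2, e→3, f→4, j→5, s→6, k→7, x→8
second ordering as positions: [5, 8, 1, 4, 7, 6, 2, 3]
Discordant pairs = inversions in this position sequence.
5: 1, 4, 2, 3 → 4
8: 1, 4, 7, 6, 2, 3 → 6
1: 0
4: 2, 3 → 2
7: 6, 2, 3 → 3
6: 2, 3 → 2
2: 0
3: 0
Total: 4 + 6 + 0 + 2 + 3 + 2 + 0 + 0 = 17

17 pairs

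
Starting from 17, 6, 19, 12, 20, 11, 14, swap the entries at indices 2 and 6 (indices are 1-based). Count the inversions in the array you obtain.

Positions 2 and 6 hold 6 and 11; after swapping, the array is [17, 11, 19, 12, 20, 6, 14].
Count, for each position, how many later elements it exceeds:
17 → 11, 12, 6, 14 → 4
11 → 6 → 1
19 → 12, 6, 14 → 3
12 → 6 → 1
20 → 6, 14 → 2
6 → none → 0
14 → none → 0
Sum: 4 + 1 + 3 + 1 + 2 + 0 + 0 = 11

11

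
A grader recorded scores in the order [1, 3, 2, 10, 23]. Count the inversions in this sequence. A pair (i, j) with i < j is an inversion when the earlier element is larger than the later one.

1 out-of-order pair

Sweep left to right; for each value list the smaller values that follow it:
1: 0
3: 1
2: 0
10: 0
23: 0
Sum: 0 + 1 + 0 + 0 + 0 = 1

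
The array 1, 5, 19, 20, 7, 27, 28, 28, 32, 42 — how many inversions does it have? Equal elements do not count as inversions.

2 inversions

Element-by-element contributions:
1 → none → 0
5 → none → 0
19 → 7 → 1
20 → 7 → 1
7 → none → 0
27 → none → 0
28 → none → 0
28 → none → 0
32 → none → 0
42 → none → 0
Sum: 0 + 0 + 1 + 1 + 0 + 0 + 0 + 0 + 0 + 0 = 2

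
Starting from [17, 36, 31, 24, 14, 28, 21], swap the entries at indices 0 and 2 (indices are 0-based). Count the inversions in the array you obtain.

14

Positions 0 and 2 hold 17 and 31; after swapping, the array is [31, 36, 17, 24, 14, 28, 21].
Element-by-element contributions:
31 → 17, 24, 14, 28, 21 → 5
36 → 17, 24, 14, 28, 21 → 5
17 → 14 → 1
24 → 14, 21 → 2
14 → none → 0
28 → 21 → 1
21 → none → 0
Sum: 5 + 5 + 1 + 2 + 0 + 1 + 0 = 14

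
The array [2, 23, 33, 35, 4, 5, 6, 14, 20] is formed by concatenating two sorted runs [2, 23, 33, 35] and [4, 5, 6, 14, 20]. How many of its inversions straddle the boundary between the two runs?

15 split inversions

For each element r of the right run, count left-run elements greater than r:
r = 4: 23, 33, 35 → 3
r = 5: 23, 33, 35 → 3
r = 6: 23, 33, 35 → 3
r = 14: 23, 33, 35 → 3
r = 20: 23, 33, 35 → 3
Cross-inversions: 3 + 3 + 3 + 3 + 3 = 15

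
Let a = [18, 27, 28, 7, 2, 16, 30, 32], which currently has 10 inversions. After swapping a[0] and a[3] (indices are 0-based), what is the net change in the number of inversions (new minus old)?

-1

Positions 0 and 3 hold 18 and 7; after swapping, the array is [7, 27, 28, 18, 2, 16, 30, 32].
Sweep left to right; for each value list the smaller values that follow it:
7 → 2 → 1
27 → 18, 2, 16 → 3
28 → 18, 2, 16 → 3
18 → 2, 16 → 2
2 → none → 0
16 → none → 0
30 → none → 0
32 → none → 0
Sum: 1 + 3 + 3 + 2 + 0 + 0 + 0 + 0 = 9
Change: 9 − 10 = -1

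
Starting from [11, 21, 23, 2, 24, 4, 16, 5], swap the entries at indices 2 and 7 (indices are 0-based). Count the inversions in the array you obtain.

Inversions: 12

Positions 2 and 7 hold 23 and 5; after swapping, the array is [11, 21, 5, 2, 24, 4, 16, 23].
For each element, count later entries that are smaller:
11 → 5, 2, 4 → 3
21 → 5, 2, 4, 16 → 4
5 → 2, 4 → 2
2 → none → 0
24 → 4, 16, 23 → 3
4 → none → 0
16 → none → 0
23 → none → 0
Sum: 3 + 4 + 2 + 0 + 3 + 0 + 0 + 0 = 12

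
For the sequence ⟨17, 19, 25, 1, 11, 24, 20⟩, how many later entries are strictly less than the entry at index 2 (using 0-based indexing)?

4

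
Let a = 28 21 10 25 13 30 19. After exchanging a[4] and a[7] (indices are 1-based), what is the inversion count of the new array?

Inversions: 10

Positions 4 and 7 hold 25 and 19; after swapping, the array is [28, 21, 10, 19, 13, 30, 25].
Sweep left to right; for each value list the smaller values that follow it:
28: 5
21: 3
10: 0
19: 1
13: 0
30: 1
25: 0
Sum: 5 + 3 + 0 + 1 + 0 + 1 + 0 = 10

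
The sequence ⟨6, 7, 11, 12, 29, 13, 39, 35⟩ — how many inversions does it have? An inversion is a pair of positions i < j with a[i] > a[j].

2

For each element, count later entries that are smaller:
6: 0
7: 0
11: 0
12: 0
29: 1
13: 0
39: 1
35: 0
Sum: 0 + 0 + 0 + 0 + 1 + 0 + 1 + 0 = 2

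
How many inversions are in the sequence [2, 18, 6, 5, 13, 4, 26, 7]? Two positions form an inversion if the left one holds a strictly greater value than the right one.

11

Sweep left to right; for each value list the smaller values that follow it:
2: 0
18: 5
6: 2
5: 1
13: 2
4: 0
26: 1
7: 0
Sum: 0 + 5 + 2 + 1 + 2 + 0 + 1 + 0 = 11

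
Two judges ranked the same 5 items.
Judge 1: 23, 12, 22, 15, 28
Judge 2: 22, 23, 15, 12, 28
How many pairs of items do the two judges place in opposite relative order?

Discordant pairs: 3

Assign each item its position (1..5) in the first ordering, then rewrite the second ordering as that position sequence:
positions: 23→1, 12→2, 22→3, 15→4, 28→5
second ordering as positions: [3, 1, 4, 2, 5]
Discordant pairs = inversions in this position sequence.
3: 1, 2 → 2
1: 0
4: 2 → 1
2: 0
5: 0
Total: 2 + 0 + 1 + 0 + 0 = 3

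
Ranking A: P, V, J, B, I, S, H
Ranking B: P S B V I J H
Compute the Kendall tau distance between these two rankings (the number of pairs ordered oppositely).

Discordant pairs: 7

Assign each item its position (1..7) in the first ordering, then rewrite the second ordering as that position sequence:
positions: P→1, V→2, J→3, B→4, I→5, S→6, H→7
second ordering as positions: [1, 6, 4, 2, 5, 3, 7]
Discordant pairs = inversions in this position sequence.
1: 0
6: 4, 2, 5, 3 → 4
4: 2, 3 → 2
2: 0
5: 3 → 1
3: 0
7: 0
Total: 0 + 4 + 2 + 0 + 1 + 0 + 0 = 7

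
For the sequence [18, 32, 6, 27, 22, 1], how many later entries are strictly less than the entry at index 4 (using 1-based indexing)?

The element at index 4 is 27.
Elements after it: 22, 1
Those smaller than 27: 22, 1

2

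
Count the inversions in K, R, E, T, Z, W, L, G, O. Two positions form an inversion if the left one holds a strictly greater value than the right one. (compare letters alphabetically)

Element-by-element contributions:
K: 2
R: 4
E: 0
T: 3
Z: 4
W: 3
L: 1
G: 0
O: 0
Sum: 2 + 4 + 0 + 3 + 4 + 3 + 1 + 0 + 0 = 17

17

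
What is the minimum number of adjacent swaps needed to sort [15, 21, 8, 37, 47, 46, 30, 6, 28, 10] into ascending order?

24 swaps

The minimum number of adjacent swaps to sort an array equals its inversion count, since every such swap removes exactly one inversion.
Count inversions — for each element, later elements that are smaller:
15: 8, 6, 10 → 3
21: 8, 6, 10 → 3
8: 6 → 1
37: 30, 6, 28, 10 → 4
47: 46, 30, 6, 28, 10 → 5
46: 30, 6, 28, 10 → 4
30: 6, 28, 10 → 3
6: none → 0
28: 10 → 1
10: none → 0
Total inversions: 3 + 3 + 1 + 4 + 5 + 4 + 3 + 0 + 1 + 0 = 24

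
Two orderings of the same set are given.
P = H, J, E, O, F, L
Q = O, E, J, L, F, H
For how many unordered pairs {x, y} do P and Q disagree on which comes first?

Disagreeing pairs: 9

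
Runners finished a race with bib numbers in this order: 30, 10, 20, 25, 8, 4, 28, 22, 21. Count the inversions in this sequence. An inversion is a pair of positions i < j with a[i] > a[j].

There are 20 inversions.

Sweep left to right; for each value list the smaller values that follow it:
30 → 10, 20, 25, 8, 4, 28, 22, 21 → 8
10 → 8, 4 → 2
20 → 8, 4 → 2
25 → 8, 4, 22, 21 → 4
8 → 4 → 1
4 → none → 0
28 → 22, 21 → 2
22 → 21 → 1
21 → none → 0
Sum: 8 + 2 + 2 + 4 + 1 + 0 + 2 + 1 + 0 = 20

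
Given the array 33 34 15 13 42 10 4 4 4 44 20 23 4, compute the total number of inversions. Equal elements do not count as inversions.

Sweep left to right; for each value list the smaller values that follow it:
33: 9
34: 9
15: 6
13: 5
42: 7
10: 4
4: 0
4: 0
4: 0
44: 3
20: 1
23: 1
4: 0
Sum: 9 + 9 + 6 + 5 + 7 + 4 + 0 + 0 + 0 + 3 + 1 + 1 + 0 = 45

45 inversions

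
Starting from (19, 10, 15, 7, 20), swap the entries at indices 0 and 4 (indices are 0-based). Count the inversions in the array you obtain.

Positions 0 and 4 hold 19 and 20; after swapping, the array is [20, 10, 15, 7, 19].
For each element, count later entries that are smaller:
20: 4
10: 1
15: 1
7: 0
19: 0
Sum: 4 + 1 + 1 + 0 + 0 = 6

6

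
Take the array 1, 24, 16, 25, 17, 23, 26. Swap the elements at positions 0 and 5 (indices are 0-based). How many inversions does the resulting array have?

Positions 0 and 5 hold 1 and 23; after swapping, the array is [23, 24, 16, 25, 17, 1, 26].
Sweep left to right; for each value list the smaller values that follow it:
23: 3
24: 3
16: 1
25: 2
17: 1
1: 0
26: 0
Sum: 3 + 3 + 1 + 2 + 1 + 0 + 0 = 10

10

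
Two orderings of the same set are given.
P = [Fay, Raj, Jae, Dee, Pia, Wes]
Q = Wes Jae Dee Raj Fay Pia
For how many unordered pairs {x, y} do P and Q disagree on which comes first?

10 disagreeing pairs

Assign each item its position (1..6) in the first ordering, then rewrite the second ordering as that position sequence:
positions: Fay→1, Raj→2, Jae→3, Dee→4, Pia→5, Wes→6
second ordering as positions: [6, 3, 4, 2, 1, 5]
Discordant pairs = inversions in this position sequence.
6: 3, 4, 2, 1, 5 → 5
3: 2, 1 → 2
4: 2, 1 → 2
2: 1 → 1
1: 0
5: 0
Total: 5 + 2 + 2 + 1 + 0 + 0 = 10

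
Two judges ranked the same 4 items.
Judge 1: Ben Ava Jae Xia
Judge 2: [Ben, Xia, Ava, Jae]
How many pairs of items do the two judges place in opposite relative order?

Assign each item its position (1..4) in the first ordering, then rewrite the second ordering as that position sequence:
positions: Ben→1, Ava→2, Jae→3, Xia→4
second ordering as positions: [1, 4, 2, 3]
Discordant pairs = inversions in this position sequence.
1: 0
4: 2, 3 → 2
2: 0
3: 0
Total: 0 + 2 + 0 + 0 = 2

2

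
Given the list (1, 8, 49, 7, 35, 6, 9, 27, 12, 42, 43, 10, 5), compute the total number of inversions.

For each element, count later entries that are smaller:
1: 0
8: 3
49: 10
7: 2
35: 6
6: 1
9: 1
27: 3
12: 2
42: 2
43: 2
10: 1
5: 0
Sum: 0 + 3 + 10 + 2 + 6 + 1 + 1 + 3 + 2 + 2 + 2 + 1 + 0 = 33

33 out-of-order pairs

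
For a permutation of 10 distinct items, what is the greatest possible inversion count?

A reversed (strictly descending) arrangement makes every pair an inversion, giving C(10, 2) inversions.
C(10, 2) = 10·9/2 = 45

45 inversions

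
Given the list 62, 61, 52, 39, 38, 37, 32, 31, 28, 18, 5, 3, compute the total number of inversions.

66 inversions

Sweep left to right; for each value list the smaller values that follow it:
62 → 61, 52, 39, 38, 37, 32, 31, 28, 18, 5, 3 → 11
61 → 52, 39, 38, 37, 32, 31, 28, 18, 5, 3 → 10
52 → 39, 38, 37, 32, 31, 28, 18, 5, 3 → 9
39 → 38, 37, 32, 31, 28, 18, 5, 3 → 8
38 → 37, 32, 31, 28, 18, 5, 3 → 7
37 → 32, 31, 28, 18, 5, 3 → 6
32 → 31, 28, 18, 5, 3 → 5
31 → 28, 18, 5, 3 → 4
28 → 18, 5, 3 → 3
18 → 5, 3 → 2
5 → 3 → 1
3 → none → 0
Sum: 11 + 10 + 9 + 8 + 7 + 6 + 5 + 4 + 3 + 2 + 1 + 0 = 66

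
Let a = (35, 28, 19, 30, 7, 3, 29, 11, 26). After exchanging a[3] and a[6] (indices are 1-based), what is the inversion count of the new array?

Positions 3 and 6 hold 19 and 3; after swapping, the array is [35, 28, 3, 30, 7, 19, 29, 11, 26].
Sweep left to right; for each value list the smaller values that follow it:
35: 8
28: 5
3: 0
30: 5
7: 0
19: 1
29: 2
11: 0
26: 0
Sum: 8 + 5 + 0 + 5 + 0 + 1 + 2 + 0 + 0 = 21

There are 21 inversions.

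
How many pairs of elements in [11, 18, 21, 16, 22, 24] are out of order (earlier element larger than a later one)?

2

Count, for each position, how many later elements it exceeds:
11 → none → 0
18 → 16 → 1
21 → 16 → 1
16 → none → 0
22 → none → 0
24 → none → 0
Sum: 0 + 1 + 1 + 0 + 0 + 0 = 2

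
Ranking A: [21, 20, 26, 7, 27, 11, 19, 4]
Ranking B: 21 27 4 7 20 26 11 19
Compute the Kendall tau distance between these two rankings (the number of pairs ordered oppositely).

10 discordant pairs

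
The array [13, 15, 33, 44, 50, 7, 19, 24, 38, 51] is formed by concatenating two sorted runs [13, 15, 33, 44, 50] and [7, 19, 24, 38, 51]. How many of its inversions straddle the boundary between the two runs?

13

Count, for every r in R, how many entries of L exceed r:
r = 7: 13, 15, 33, 44, 50 → 5
r = 19: 33, 44, 50 → 3
r = 24: 33, 44, 50 → 3
r = 38: 44, 50 → 2
r = 51: none → 0
Cross-inversions: 5 + 3 + 3 + 2 + 0 = 13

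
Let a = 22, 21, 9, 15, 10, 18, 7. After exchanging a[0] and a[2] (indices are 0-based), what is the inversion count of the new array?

Positions 0 and 2 hold 22 and 9; after swapping, the array is [9, 21, 22, 15, 10, 18, 7].
For each element, count later entries that are smaller:
9 → 7 → 1
21 → 15, 10, 18, 7 → 4
22 → 15, 10, 18, 7 → 4
15 → 10, 7 → 2
10 → 7 → 1
18 → 7 → 1
7 → none → 0
Sum: 1 + 4 + 4 + 2 + 1 + 1 + 0 = 13

13 inversions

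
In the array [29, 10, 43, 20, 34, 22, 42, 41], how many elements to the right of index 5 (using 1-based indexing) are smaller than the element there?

1 such element

The element at index 5 is 34.
Elements after it: 22, 42, 41
Those smaller than 34: 22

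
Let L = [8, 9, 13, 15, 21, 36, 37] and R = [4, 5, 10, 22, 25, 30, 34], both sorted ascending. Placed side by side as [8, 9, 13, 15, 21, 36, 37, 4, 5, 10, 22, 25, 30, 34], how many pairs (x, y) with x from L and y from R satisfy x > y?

Count, for every r in R, how many entries of L exceed r:
r = 4: 8, 9, 13, 15, 21, 36, 37 → 7
r = 5: 8, 9, 13, 15, 21, 36, 37 → 7
r = 10: 13, 15, 21, 36, 37 → 5
r = 22: 36, 37 → 2
r = 25: 36, 37 → 2
r = 30: 36, 37 → 2
r = 34: 36, 37 → 2
Cross-inversions: 7 + 7 + 5 + 2 + 2 + 2 + 2 = 27

Cross-inversions: 27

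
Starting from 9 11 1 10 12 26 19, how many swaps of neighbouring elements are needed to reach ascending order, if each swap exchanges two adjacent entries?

4

Minimum adjacent swaps = number of inversions (each swap of adjacent out-of-order elements removes one inversion and no swap can remove more).
Count inversions — for each element, later elements that are smaller:
9: 1 → 1
11: 1, 10 → 2
1: none → 0
10: none → 0
12: none → 0
26: 19 → 1
19: none → 0
Total inversions: 1 + 2 + 0 + 0 + 0 + 1 + 0 = 4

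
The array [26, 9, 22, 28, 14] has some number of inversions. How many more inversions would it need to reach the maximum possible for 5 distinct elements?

Maximum inversions for 5 distinct elements is C(5, 2) = 5·4/2 = 10.
Current inversions — for each element, count later smaller elements:
26: 3
9: 0
22: 1
28: 1
14: 0
Current total: 3 + 0 + 1 + 1 + 0 = 5
Shortfall: 10 − 5 = 5

5 inversions short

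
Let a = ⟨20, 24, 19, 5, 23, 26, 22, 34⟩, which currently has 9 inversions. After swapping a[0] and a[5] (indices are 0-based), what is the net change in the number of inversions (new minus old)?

Positions 0 and 5 hold 20 and 26; after swapping, the array is [26, 24, 19, 5, 23, 20, 22, 34].
Count, for each position, how many later elements it exceeds:
26 → 24, 19, 5, 23, 20, 22 → 6
24 → 19, 5, 23, 20, 22 → 5
19 → 5 → 1
5 → none → 0
23 → 20, 22 → 2
20 → none → 0
22 → none → 0
34 → none → 0
Sum: 6 + 5 + 1 + 0 + 2 + 0 + 0 + 0 = 14
Change: 14 − 9 = +5

+5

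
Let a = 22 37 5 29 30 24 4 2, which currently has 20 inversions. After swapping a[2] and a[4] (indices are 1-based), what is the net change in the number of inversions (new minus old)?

Positions 2 and 4 hold 37 and 29; after swapping, the array is [22, 29, 5, 37, 30, 24, 4, 2].
Element-by-element contributions:
22 → 5, 4, 2 → 3
29 → 5, 24, 4, 2 → 4
5 → 4, 2 → 2
37 → 30, 24, 4, 2 → 4
30 → 24, 4, 2 → 3
24 → 4, 2 → 2
4 → 2 → 1
2 → none → 0
Sum: 3 + 4 + 2 + 4 + 3 + 2 + 1 + 0 = 19
Change: 19 − 20 = -1

-1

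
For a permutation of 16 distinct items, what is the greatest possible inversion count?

The maximum occurs when the array is in strictly decreasing order: every one of the C(16, 2) pairs is inverted.
C(16, 2) = 16·15/2 = 120

120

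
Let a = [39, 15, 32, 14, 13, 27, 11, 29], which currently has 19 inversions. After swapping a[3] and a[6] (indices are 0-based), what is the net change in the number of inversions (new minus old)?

Positions 3 and 6 hold 14 and 11; after swapping, the array is [39, 15, 32, 11, 13, 27, 14, 29].
Element-by-element contributions:
39: 7
15: 3
32: 5
11: 0
13: 0
27: 1
14: 0
29: 0
Sum: 7 + 3 + 5 + 0 + 0 + 1 + 0 + 0 = 16
Change: 16 − 19 = -3

-3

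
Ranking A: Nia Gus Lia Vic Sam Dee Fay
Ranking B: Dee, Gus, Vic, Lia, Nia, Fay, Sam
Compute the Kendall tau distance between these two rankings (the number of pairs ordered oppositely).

10

Assign each item its position (1..7) in the first ordering, then rewrite the second ordering as that position sequence:
positions: Nia→1, Gus→2, Lia→3, Vic→4, Sam→5, Dee→6, Fay→7
second ordering as positions: [6, 2, 4, 3, 1, 7, 5]
Discordant pairs = inversions in this position sequence.
6: 2, 4, 3, 1, 5 → 5
2: 1 → 1
4: 3, 1 → 2
3: 1 → 1
1: 0
7: 5 → 1
5: 0
Total: 5 + 1 + 2 + 1 + 0 + 1 + 0 = 10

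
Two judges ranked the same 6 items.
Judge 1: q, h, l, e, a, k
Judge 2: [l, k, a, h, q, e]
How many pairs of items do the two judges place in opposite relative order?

Assign each item its position (1..6) in the first ordering, then rewrite the second ordering as that position sequence:
positions: q→1, h→2, l→3, e→4, a→5, k→6
second ordering as positions: [3, 6, 5, 2, 1, 4]
Discordant pairs = inversions in this position sequence.
3: 2, 1 → 2
6: 5, 2, 1, 4 → 4
5: 2, 1, 4 → 3
2: 1 → 1
1: 0
4: 0
Total: 2 + 4 + 3 + 1 + 0 + 0 = 10

10 discordant pairs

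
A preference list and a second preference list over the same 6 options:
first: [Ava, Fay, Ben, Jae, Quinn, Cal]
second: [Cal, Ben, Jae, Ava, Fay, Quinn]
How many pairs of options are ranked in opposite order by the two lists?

Assign each item its position (1..6) in the first ordering, then rewrite the second ordering as that position sequence:
positions: Ava→1, Fay→2, Ben→3, Jae→4, Quinn→5, Cal→6
second ordering as positions: [6, 3, 4, 1, 2, 5]
Discordant pairs = inversions in this position sequence.
6: 3, 4, 1, 2, 5 → 5
3: 1, 2 → 2
4: 1, 2 → 2
1: 0
2: 0
5: 0
Total: 5 + 2 + 2 + 0 + 0 + 0 = 9

9 pairs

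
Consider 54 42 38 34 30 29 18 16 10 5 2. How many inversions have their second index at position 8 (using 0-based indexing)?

8

The element at index 8 is 10.
Elements before it: 54, 42, 38, 34, 30, 29, 18, 16
Those larger than 10: 54, 42, 38, 34, 30, 29, 18, 16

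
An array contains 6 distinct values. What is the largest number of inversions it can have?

15

A reversed (strictly descending) arrangement makes every pair an inversion, giving C(6, 2) inversions.
C(6, 2) = 6·5/2 = 15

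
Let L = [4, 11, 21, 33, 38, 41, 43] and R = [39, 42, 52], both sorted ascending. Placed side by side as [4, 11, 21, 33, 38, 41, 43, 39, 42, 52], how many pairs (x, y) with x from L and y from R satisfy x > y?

Take each right-half value and tally the left-half values above it:
r = 39: 41, 43 → 2
r = 42: 43 → 1
r = 52: none → 0
Cross-inversions: 2 + 1 + 0 = 3

3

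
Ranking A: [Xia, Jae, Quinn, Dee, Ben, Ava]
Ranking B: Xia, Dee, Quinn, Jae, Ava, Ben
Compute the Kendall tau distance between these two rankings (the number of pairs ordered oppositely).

Assign each item its position (1..6) in the first ordering, then rewrite the second ordering as that position sequence:
positions: Xia→1, Jae→2, Quinn→3, Dee→4, Ben→5, Ava→6
second ordering as positions: [1, 4, 3, 2, 6, 5]
Discordant pairs = inversions in this position sequence.
1: 0
4: 3, 2 → 2
3: 2 → 1
2: 0
6: 5 → 1
5: 0
Total: 0 + 2 + 1 + 0 + 1 + 0 = 4

4 discordant pairs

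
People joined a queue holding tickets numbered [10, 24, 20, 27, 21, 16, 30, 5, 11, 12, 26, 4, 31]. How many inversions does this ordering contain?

There are 39 out-of-order pairs.

Count, for each position, how many later elements it exceeds:
10: 2
24: 7
20: 5
27: 7
21: 5
16: 4
30: 5
5: 1
11: 1
12: 1
26: 1
4: 0
31: 0
Sum: 2 + 7 + 5 + 7 + 5 + 4 + 5 + 1 + 1 + 1 + 1 + 0 + 0 = 39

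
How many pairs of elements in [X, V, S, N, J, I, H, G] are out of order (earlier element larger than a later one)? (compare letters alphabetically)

28

For each element, count later entries that are smaller:
X: 7
V: 6
S: 5
N: 4
J: 3
I: 2
H: 1
G: 0
Sum: 7 + 6 + 5 + 4 + 3 + 2 + 1 + 0 = 28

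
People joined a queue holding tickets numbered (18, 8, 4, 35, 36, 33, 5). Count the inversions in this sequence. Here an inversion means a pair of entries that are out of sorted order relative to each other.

10 out-of-order pairs

For each element, count later entries that are smaller:
18: 3
8: 2
4: 0
35: 2
36: 2
33: 1
5: 0
Sum: 3 + 2 + 0 + 2 + 2 + 1 + 0 = 10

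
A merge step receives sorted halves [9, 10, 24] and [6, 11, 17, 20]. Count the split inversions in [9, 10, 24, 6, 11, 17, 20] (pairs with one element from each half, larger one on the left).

6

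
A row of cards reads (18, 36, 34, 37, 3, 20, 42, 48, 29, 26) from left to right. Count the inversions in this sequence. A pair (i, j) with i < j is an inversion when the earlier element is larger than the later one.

Sweep left to right; for each value list the smaller values that follow it:
18: 1
36: 5
34: 4
37: 4
3: 0
20: 0
42: 2
48: 2
29: 1
26: 0
Sum: 1 + 5 + 4 + 4 + 0 + 0 + 2 + 2 + 1 + 0 = 19

19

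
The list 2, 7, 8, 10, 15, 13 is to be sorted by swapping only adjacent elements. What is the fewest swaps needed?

There is 1 swap.

Each adjacent swap fixes exactly one inversion, so the minimum swap count equals the number of inversions.
Count inversions — for each element, later elements that are smaller:
2: none → 0
7: none → 0
8: none → 0
10: none → 0
15: 13 → 1
13: none → 0
Total inversions: 0 + 0 + 0 + 0 + 1 + 0 = 1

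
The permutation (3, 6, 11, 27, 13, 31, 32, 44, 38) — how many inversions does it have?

Count, for each position, how many later elements it exceeds:
3: 0
6: 0
11: 0
27: 1
13: 0
31: 0
32: 0
44: 1
38: 0
Sum: 0 + 0 + 0 + 1 + 0 + 0 + 0 + 1 + 0 = 2

2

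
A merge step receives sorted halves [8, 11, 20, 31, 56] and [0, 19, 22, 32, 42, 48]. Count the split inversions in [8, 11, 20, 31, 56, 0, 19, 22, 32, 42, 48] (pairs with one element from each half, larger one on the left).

Count, for every r in R, how many entries of L exceed r:
r = 0: 8, 11, 20, 31, 56 → 5
r = 19: 20, 31, 56 → 3
r = 22: 31, 56 → 2
r = 32: 56 → 1
r = 42: 56 → 1
r = 48: 56 → 1
Cross-inversions: 5 + 3 + 2 + 1 + 1 + 1 = 13

13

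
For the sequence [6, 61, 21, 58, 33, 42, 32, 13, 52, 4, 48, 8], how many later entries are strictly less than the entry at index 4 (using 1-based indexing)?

8

The element at index 4 is 58.
Elements after it: 33, 42, 32, 13, 52, 4, 48, 8
Those smaller than 58: 33, 42, 32, 13, 52, 4, 48, 8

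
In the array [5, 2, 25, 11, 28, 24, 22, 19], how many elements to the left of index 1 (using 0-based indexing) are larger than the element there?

1 such element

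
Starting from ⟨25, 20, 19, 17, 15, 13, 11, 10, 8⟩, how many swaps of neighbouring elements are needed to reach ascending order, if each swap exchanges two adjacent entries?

Each adjacent swap fixes exactly one inversion, so the minimum swap count equals the number of inversions.
Count inversions — for each element, later elements that are smaller:
25: 20, 19, 17, 15, 13, 11, 10, 8 → 8
20: 19, 17, 15, 13, 11, 10, 8 → 7
19: 17, 15, 13, 11, 10, 8 → 6
17: 15, 13, 11, 10, 8 → 5
15: 13, 11, 10, 8 → 4
13: 11, 10, 8 → 3
11: 10, 8 → 2
10: 8 → 1
8: none → 0
Total inversions: 8 + 7 + 6 + 5 + 4 + 3 + 2 + 1 + 0 = 36

There are 36 swaps.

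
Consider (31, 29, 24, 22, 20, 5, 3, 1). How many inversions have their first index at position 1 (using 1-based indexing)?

7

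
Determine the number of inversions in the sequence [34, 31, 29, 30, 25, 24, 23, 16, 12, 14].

43 inversions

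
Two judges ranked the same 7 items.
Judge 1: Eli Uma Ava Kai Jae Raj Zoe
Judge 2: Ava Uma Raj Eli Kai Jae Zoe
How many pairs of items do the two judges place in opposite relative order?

Assign each item its position (1..7) in the first ordering, then rewrite the second ordering as that position sequence:
positions: Eli→1, Uma→2, Ava→3, Kai→4, Jae→5, Raj→6, Zoe→7
second ordering as positions: [3, 2, 6, 1, 4, 5, 7]
Discordant pairs = inversions in this position sequence.
3: 2, 1 → 2
2: 1 → 1
6: 1, 4, 5 → 3
1: 0
4: 0
5: 0
7: 0
Total: 2 + 1 + 3 + 0 + 0 + 0 + 0 = 6

There are 6 discordant pairs.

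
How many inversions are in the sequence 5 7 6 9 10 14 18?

1

Inversion pairs (indices are 0-based):
(1,2): 7 > 6
That's 1 pair.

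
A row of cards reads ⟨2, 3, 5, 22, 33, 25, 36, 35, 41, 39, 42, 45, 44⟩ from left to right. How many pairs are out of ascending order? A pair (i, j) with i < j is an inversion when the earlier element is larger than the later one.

4

Element-by-element contributions:
2: 0
3: 0
5: 0
22: 0
33: 1
25: 0
36: 1
35: 0
41: 1
39: 0
42: 0
45: 1
44: 0
Sum: 0 + 0 + 0 + 0 + 1 + 0 + 1 + 0 + 1 + 0 + 0 + 1 + 0 = 4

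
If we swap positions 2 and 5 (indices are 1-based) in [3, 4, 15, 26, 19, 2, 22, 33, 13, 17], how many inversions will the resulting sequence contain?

Inversions: 19

Positions 2 and 5 hold 4 and 19; after swapping, the array is [3, 19, 15, 26, 4, 2, 22, 33, 13, 17].
Count, for each position, how many later elements it exceeds:
3: 1
19: 5
15: 3
26: 5
4: 1
2: 0
22: 2
33: 2
13: 0
17: 0
Sum: 1 + 5 + 3 + 5 + 1 + 0 + 2 + 2 + 0 + 0 = 19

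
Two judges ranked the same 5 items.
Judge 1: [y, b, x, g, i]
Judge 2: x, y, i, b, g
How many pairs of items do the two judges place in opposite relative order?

Assign each item its position (1..5) in the first ordering, then rewrite the second ordering as that position sequence:
positions: y→1, b→2, x→3, g→4, i→5
second ordering as positions: [3, 1, 5, 2, 4]
Discordant pairs = inversions in this position sequence.
3: 1, 2 → 2
1: 0
5: 2, 4 → 2
2: 0
4: 0
Total: 2 + 0 + 2 + 0 + 0 = 4

4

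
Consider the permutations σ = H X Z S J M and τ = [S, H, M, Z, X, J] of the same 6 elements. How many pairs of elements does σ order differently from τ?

Assign each item its position (1..6) in the first ordering, then rewrite the second ordering as that position sequence:
positions: H→1, X→2, Z→3, S→4, J→5, M→6
second ordering as positions: [4, 1, 6, 3, 2, 5]
Discordant pairs = inversions in this position sequence.
4: 1, 3, 2 → 3
1: 0
6: 3, 2, 5 → 3
3: 2 → 1
2: 0
5: 0
Total: 3 + 0 + 3 + 1 + 0 + 0 = 7

7 discordant pairs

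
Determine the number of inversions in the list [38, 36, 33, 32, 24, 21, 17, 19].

Sweep left to right; for each value list the smaller values that follow it:
38 → 36, 33, 32, 24, 21, 17, 19 → 7
36 → 33, 32, 24, 21, 17, 19 → 6
33 → 32, 24, 21, 17, 19 → 5
32 → 24, 21, 17, 19 → 4
24 → 21, 17, 19 → 3
21 → 17, 19 → 2
17 → none → 0
19 → none → 0
Sum: 7 + 6 + 5 + 4 + 3 + 2 + 0 + 0 = 27

27 out-of-order pairs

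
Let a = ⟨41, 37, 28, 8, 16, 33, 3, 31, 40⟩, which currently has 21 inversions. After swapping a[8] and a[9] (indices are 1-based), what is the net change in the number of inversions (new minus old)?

+1

Positions 8 and 9 hold 31 and 40; after swapping, the array is [41, 37, 28, 8, 16, 33, 3, 40, 31].
Element-by-element contributions:
41 → 37, 28, 8, 16, 33, 3, 40, 31 → 8
37 → 28, 8, 16, 33, 3, 31 → 6
28 → 8, 16, 3 → 3
8 → 3 → 1
16 → 3 → 1
33 → 3, 31 → 2
3 → none → 0
40 → 31 → 1
31 → none → 0
Sum: 8 + 6 + 3 + 1 + 1 + 2 + 0 + 1 + 0 = 22
Change: 22 − 21 = +1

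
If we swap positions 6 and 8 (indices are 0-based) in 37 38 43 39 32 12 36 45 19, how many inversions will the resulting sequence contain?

20

Positions 6 and 8 hold 36 and 19; after swapping, the array is [37, 38, 43, 39, 32, 12, 19, 45, 36].
Element-by-element contributions:
37: 4
38: 4
43: 5
39: 4
32: 2
12: 0
19: 0
45: 1
36: 0
Sum: 4 + 4 + 5 + 4 + 2 + 0 + 0 + 1 + 0 = 20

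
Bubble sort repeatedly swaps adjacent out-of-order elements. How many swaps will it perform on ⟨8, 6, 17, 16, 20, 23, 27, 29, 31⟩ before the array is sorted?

2

Each adjacent swap fixes exactly one inversion, so the minimum swap count equals the number of inversions.
Count inversions — for each element, later elements that are smaller:
8: 6 → 1
6: none → 0
17: 16 → 1
16: none → 0
20: none → 0
23: none → 0
27: none → 0
29: none → 0
31: none → 0
Total inversions: 1 + 0 + 1 + 0 + 0 + 0 + 0 + 0 + 0 = 2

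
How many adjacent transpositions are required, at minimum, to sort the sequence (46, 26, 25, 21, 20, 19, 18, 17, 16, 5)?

Minimum adjacent swaps = number of inversions (each swap of adjacent out-of-order elements removes one inversion and no swap can remove more).
Count inversions — for each element, later elements that are smaller:
46: 26, 25, 21, 20, 19, 18, 17, 16, 5 → 9
26: 25, 21, 20, 19, 18, 17, 16, 5 → 8
25: 21, 20, 19, 18, 17, 16, 5 → 7
21: 20, 19, 18, 17, 16, 5 → 6
20: 19, 18, 17, 16, 5 → 5
19: 18, 17, 16, 5 → 4
18: 17, 16, 5 → 3
17: 16, 5 → 2
16: 5 → 1
5: none → 0
Total inversions: 9 + 8 + 7 + 6 + 5 + 4 + 3 + 2 + 1 + 0 = 45

45 swaps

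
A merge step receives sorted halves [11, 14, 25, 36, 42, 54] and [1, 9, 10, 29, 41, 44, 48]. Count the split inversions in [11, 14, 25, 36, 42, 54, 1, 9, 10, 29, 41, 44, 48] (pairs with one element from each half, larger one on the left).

25 split inversions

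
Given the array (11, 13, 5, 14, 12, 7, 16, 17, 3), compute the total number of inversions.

16 out-of-order pairs

For each element, count later entries that are smaller:
11 → 5, 7, 3 → 3
13 → 5, 12, 7, 3 → 4
5 → 3 → 1
14 → 12, 7, 3 → 3
12 → 7, 3 → 2
7 → 3 → 1
16 → 3 → 1
17 → 3 → 1
3 → none → 0
Sum: 3 + 4 + 1 + 3 + 2 + 1 + 1 + 1 + 0 = 16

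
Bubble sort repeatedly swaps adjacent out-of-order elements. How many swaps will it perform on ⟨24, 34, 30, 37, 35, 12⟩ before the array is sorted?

7

Minimum adjacent swaps = number of inversions (each swap of adjacent out-of-order elements removes one inversion and no swap can remove more).
Count inversions — for each element, later elements that are smaller:
24: 12 → 1
34: 30, 12 → 2
30: 12 → 1
37: 35, 12 → 2
35: 12 → 1
12: none → 0
Total inversions: 1 + 2 + 1 + 2 + 1 + 0 = 7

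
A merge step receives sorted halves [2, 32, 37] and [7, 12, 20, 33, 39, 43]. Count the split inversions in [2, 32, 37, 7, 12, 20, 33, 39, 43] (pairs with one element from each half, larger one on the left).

Take each right-half value and tally the left-half values above it:
r = 7: 32, 37 → 2
r = 12: 32, 37 → 2
r = 20: 32, 37 → 2
r = 33: 37 → 1
r = 39: none → 0
r = 43: none → 0
Cross-inversions: 2 + 2 + 2 + 1 + 0 + 0 = 7

7 split inversions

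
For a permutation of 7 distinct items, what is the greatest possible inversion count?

21 inversions

A reversed (strictly descending) arrangement makes every pair an inversion, giving C(7, 2) inversions.
C(7, 2) = 7·6/2 = 21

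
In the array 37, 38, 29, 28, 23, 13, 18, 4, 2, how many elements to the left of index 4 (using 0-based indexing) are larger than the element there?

The element at index 4 is 23.
Elements before it: 37, 38, 29, 28
Those larger than 23: 37, 38, 29, 28

4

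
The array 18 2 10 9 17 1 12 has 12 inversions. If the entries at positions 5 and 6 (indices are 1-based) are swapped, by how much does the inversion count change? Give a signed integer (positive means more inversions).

-1

Positions 5 and 6 hold 17 and 1; after swapping, the array is [18, 2, 10, 9, 1, 17, 12].
For each element, count later entries that are smaller:
18 → 2, 10, 9, 1, 17, 12 → 6
2 → 1 → 1
10 → 9, 1 → 2
9 → 1 → 1
1 → none → 0
17 → 12 → 1
12 → none → 0
Sum: 6 + 1 + 2 + 1 + 0 + 1 + 0 = 11
Change: 11 − 12 = -1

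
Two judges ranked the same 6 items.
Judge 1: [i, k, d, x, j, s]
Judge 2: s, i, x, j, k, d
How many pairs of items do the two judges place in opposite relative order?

There are 9 discordant pairs.

Assign each item its position (1..6) in the first ordering, then rewrite the second ordering as that position sequence:
positions: i→1, k→2, d→3, x→4, j→5, s→6
second ordering as positions: [6, 1, 4, 5, 2, 3]
Discordant pairs = inversions in this position sequence.
6: 1, 4, 5, 2, 3 → 5
1: 0
4: 2, 3 → 2
5: 2, 3 → 2
2: 0
3: 0
Total: 5 + 0 + 2 + 2 + 0 + 0 = 9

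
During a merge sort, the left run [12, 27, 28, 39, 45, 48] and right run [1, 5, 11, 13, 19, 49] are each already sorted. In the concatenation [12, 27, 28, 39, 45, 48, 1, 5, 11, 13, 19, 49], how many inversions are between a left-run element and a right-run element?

Take each right-half value and tally the left-half values above it:
r = 1: 12, 27, 28, 39, 45, 48 → 6
r = 5: 12, 27, 28, 39, 45, 48 → 6
r = 11: 12, 27, 28, 39, 45, 48 → 6
r = 13: 27, 28, 39, 45, 48 → 5
r = 19: 27, 28, 39, 45, 48 → 5
r = 49: none → 0
Cross-inversions: 6 + 6 + 6 + 5 + 5 + 0 = 28

28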